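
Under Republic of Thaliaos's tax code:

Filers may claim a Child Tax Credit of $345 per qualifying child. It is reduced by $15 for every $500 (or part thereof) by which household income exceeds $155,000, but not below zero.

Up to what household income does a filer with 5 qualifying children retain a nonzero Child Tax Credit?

$212,000

Full credit = 5 × $345 = $1,725.
After 114 increments the reduction is 114 × $15 = $1,710, leaving $15; one more increment wipes it out. Increment 114 ends at excess 114 × $500 = $57,000, so the highest qualifying income is $155,000 + $57,000 = $212,000.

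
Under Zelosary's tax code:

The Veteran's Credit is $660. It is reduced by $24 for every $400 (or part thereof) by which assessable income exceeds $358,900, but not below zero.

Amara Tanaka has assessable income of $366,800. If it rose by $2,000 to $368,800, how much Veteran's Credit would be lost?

At $366,800 — income exceeds $358,900 by $7,900, which is 20 full-or-partial $400 increments; reduction = 20 × $24 = $480, leaving $180.
At $368,800 — income exceeds $358,900 by $9,900, which is 25 full-or-partial $400 increments; reduction = 25 × $24 = $600, leaving $60.
Lost: $180 − $60 = $120.

$120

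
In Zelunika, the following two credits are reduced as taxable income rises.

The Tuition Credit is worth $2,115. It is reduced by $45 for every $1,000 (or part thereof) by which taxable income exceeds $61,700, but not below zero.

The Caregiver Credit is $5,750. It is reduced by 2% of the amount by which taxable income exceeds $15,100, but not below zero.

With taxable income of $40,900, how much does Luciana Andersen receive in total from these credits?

Tuition Credit: $40,900 is at or below the $61,700 threshold, so the full $2,115 applies.
Caregiver Credit: 2% of the $25,800 excess over $15,100 is $516; credit = $5,750 − $516 = $5,234.
Total: $2,115 + $5,234 = $7,349.

$7,349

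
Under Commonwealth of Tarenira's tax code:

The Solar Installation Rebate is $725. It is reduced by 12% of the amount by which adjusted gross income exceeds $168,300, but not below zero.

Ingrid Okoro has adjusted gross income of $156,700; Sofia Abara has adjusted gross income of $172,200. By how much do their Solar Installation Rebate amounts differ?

$468

Ingrid ($156,700): Solar Installation Rebate: $156,700 is at or below the $168,300 threshold, so the full $725 applies.
Sofia ($172,200): Solar Installation Rebate: 12% of the $3,900 excess over $168,300 is $468; credit = $725 − $468 = $257.
Difference: |$725 − $257| = $468.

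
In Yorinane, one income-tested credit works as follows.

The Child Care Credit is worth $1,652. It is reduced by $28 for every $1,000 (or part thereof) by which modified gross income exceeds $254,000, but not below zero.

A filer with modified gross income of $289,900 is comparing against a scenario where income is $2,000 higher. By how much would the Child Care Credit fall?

$56

At $289,900 — income exceeds $254,000 by $35,900, which is 36 full-or-partial $1,000 increments; reduction = 36 × $28 = $1,008, leaving $644.
At $291,900 — income exceeds $254,000 by $37,900, which is 38 full-or-partial $1,000 increments; reduction = 38 × $28 = $1,064, leaving $588.
Lost: $644 − $588 = $56.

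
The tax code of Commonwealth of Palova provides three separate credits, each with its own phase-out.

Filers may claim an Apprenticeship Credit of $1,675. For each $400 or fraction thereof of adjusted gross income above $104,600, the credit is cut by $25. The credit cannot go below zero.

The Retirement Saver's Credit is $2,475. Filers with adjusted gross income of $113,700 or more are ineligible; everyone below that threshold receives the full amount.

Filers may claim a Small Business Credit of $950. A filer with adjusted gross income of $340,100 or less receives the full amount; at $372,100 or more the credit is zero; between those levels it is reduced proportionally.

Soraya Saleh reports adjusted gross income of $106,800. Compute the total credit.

Apprenticeship Credit: income exceeds $104,600 by $2,200, which is 6 full-or-partial $400 increments; reduction = 6 × $25 = $150, leaving $1,525.
Retirement Saver's Credit: $106,800 is below the $113,700 cutoff, so the full $2,475 applies.
Small Business Credit: $106,800 is at or below the $340,100 threshold, so the full $950 applies.
Total: $1,525 + $2,475 + $950 = $4,950.

$4,950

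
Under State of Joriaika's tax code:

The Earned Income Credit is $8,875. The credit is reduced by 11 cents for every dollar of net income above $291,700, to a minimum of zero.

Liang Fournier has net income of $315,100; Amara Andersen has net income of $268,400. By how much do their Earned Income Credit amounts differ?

$2,574

Liang ($315,100): Earned Income Credit: 11% of the $23,400 excess over $291,700 is $2,574; credit = $8,875 − $2,574 = $6,301.
Amara ($268,400): Earned Income Credit: $268,400 is at or below the $291,700 threshold, so the full $8,875 applies.
Difference: |$6,301 − $8,875| = $2,574.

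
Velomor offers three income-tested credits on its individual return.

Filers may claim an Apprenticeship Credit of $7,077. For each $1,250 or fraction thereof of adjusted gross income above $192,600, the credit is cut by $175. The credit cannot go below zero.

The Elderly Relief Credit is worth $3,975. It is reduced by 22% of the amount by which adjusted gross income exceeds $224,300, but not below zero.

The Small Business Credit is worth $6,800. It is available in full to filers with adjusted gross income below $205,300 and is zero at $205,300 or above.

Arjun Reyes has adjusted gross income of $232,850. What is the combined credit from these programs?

Apprenticeship Credit: income exceeds $192,600 by $40,250, which is 33 full-or-partial $1,250 increments; reduction = 33 × $175 = $5,775, leaving $1,302.
Elderly Relief Credit: 22% of the $8,550 excess over $224,300 is $1,881; credit = $3,975 − $1,881 = $2,094.
Small Business Credit: $232,850 meets or exceeds the $205,300 cutoff, so the credit is $0.
Total: $1,302 + $2,094 + $0 = $3,396.

$3,396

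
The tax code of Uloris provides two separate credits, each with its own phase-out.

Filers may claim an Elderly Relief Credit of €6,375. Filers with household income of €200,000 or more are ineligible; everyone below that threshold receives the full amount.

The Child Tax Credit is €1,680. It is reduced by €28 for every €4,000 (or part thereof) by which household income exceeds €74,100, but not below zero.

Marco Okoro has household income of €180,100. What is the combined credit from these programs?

€7,299

Elderly Relief Credit: €180,100 is below the €200,000 cutoff, so the full €6,375 applies.
Child Tax Credit: income exceeds €74,100 by €106,000, which is 27 full-or-partial €4,000 increments; reduction = 27 × €28 = €756, leaving €924.
Total: €6,375 + €924 = €7,299.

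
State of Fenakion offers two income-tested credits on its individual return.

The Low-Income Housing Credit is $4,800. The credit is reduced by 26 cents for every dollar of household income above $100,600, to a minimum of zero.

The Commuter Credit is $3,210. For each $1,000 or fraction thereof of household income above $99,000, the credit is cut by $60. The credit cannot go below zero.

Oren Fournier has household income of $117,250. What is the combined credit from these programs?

Low-Income Housing Credit: 26% of the $16,650 excess over $100,600 is $4,329; credit = $4,800 − $4,329 = $471.
Commuter Credit: income exceeds $99,000 by $18,250, which is 19 full-or-partial $1,000 increments; reduction = 19 × $60 = $1,140, leaving $2,070.
Total: $471 + $2,070 = $2,541.

$2,541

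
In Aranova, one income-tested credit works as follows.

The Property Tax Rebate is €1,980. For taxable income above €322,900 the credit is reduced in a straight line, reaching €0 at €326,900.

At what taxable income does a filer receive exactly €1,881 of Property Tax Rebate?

€323,100

€1,881 is 1,881/1,980 of the full €1,980, so 99/1,980 of the €4,000 range has been used: income = €322,900 + €4,000 × 99/1,980 = €323,100.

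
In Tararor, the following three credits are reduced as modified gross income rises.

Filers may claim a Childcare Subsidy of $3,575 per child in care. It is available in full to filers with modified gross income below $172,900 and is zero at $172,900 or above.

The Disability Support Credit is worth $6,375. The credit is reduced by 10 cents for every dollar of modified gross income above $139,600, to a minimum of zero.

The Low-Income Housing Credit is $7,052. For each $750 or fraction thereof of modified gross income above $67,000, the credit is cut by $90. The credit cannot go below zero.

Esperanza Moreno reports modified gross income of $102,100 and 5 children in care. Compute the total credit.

Childcare Subsidy: base = 5 × $3,575 = $17,875. $102,100 is below the $172,900 cutoff, so the full $17,875 applies.
Disability Support Credit: $102,100 is at or below the $139,600 threshold, so the full $6,375 applies.
Low-Income Housing Credit: income exceeds $67,000 by $35,100, which is 47 full-or-partial $750 increments; reduction = 47 × $90 = $4,230, leaving $2,822.
Total: $17,875 + $6,375 + $2,822 = $27,072.

$27,072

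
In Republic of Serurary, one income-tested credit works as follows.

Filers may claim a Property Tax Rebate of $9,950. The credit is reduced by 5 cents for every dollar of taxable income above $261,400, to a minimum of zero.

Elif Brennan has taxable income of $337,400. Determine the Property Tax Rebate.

Property Tax Rebate: 5% of the $76,000 excess over $261,400 is $3,800; credit = $9,950 − $3,800 = $6,150.

$6,150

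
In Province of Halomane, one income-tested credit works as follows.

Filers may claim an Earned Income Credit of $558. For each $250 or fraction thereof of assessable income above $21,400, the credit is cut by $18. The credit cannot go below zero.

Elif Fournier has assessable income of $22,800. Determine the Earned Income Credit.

Earned Income Credit: income exceeds $21,400 by $1,400, which is 6 full-or-partial $250 increments; reduction = 6 × $18 = $108, leaving $450.

$450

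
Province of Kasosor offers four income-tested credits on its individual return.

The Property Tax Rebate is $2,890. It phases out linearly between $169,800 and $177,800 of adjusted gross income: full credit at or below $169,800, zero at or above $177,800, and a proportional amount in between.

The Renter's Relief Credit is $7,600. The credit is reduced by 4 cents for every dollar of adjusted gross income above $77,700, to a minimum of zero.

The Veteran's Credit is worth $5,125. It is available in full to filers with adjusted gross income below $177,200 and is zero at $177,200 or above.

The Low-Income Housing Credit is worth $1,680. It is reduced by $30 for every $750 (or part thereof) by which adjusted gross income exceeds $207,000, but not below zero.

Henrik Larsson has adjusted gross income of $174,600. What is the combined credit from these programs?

$11,685

Property Tax Rebate: $174,600 is $4,800 into a $8,000 phase-out range, leaving 3,200/8,000 of the credit: $2,890 × 3,200/8,000 = $1,156.
Renter's Relief Credit: 4% of the $96,900 excess over $77,700 is $3,876; credit = $7,600 − $3,876 = $3,724.
Veteran's Credit: $174,600 is below the $177,200 cutoff, so the full $5,125 applies.
Low-Income Housing Credit: $174,600 is at or below the $207,000 threshold, so the full $1,680 applies.
Total: $1,156 + $3,724 + $5,125 + $1,680 = $11,685.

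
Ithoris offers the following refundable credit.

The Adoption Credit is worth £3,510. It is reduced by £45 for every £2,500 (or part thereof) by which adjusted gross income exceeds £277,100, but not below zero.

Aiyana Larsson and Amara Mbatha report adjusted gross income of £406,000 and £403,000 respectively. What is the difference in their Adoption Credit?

£45

Aiyana (£406,000): Adoption Credit: income exceeds £277,100 by £128,900, which is 52 full-or-partial £2,500 increments; reduction = 52 × £45 = £2,340, leaving £1,170.
Amara (£403,000): Adoption Credit: income exceeds £277,100 by £125,900, which is 51 full-or-partial £2,500 increments; reduction = 51 × £45 = £2,295, leaving £1,215.
Difference: |£1,170 − £1,215| = £45.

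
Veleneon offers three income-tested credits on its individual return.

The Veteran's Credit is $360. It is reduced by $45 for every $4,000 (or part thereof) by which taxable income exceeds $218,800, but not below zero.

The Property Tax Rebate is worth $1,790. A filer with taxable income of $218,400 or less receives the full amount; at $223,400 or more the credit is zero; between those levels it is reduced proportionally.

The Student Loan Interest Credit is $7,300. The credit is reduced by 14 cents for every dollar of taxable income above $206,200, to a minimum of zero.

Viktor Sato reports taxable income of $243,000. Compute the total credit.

$2,193

Veteran's Credit: income exceeds $218,800 by $24,200, which is 7 full-or-partial $4,000 increments; reduction = 7 × $45 = $315, leaving $45.
Property Tax Rebate: $243,000 is at or above $223,400, so the credit is $0.
Student Loan Interest Credit: 14% of the $36,800 excess over $206,200 is $5,152; credit = $7,300 − $5,152 = $2,148.
Total: $45 + $0 + $2,148 = $2,193.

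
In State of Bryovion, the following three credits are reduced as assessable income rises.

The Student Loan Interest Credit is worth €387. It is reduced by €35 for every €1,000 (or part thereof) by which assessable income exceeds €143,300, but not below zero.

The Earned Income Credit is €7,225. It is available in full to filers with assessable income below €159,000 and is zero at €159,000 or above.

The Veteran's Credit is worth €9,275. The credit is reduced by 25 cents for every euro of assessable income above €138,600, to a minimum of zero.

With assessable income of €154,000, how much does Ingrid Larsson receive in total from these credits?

€12,652

Student Loan Interest Credit: income exceeds €143,300 by €10,700, which is 11 full-or-partial €1,000 increments; reduction = 11 × €35 = €385, leaving €2.
Earned Income Credit: €154,000 is below the €159,000 cutoff, so the full €7,225 applies.
Veteran's Credit: 25% of the €15,400 excess over €138,600 is €3,850; credit = €9,275 − €3,850 = €5,425.
Total: €2 + €7,225 + €5,425 = €12,652.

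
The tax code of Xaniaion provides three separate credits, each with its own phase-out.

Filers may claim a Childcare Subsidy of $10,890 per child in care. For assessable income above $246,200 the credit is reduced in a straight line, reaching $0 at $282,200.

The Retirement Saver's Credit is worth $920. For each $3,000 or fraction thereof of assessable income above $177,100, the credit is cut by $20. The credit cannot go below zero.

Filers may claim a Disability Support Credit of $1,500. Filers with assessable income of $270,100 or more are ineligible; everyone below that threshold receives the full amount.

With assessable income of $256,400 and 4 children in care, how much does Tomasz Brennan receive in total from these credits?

Childcare Subsidy: base = 4 × $10,890 = $43,560. $256,400 is $10,200 into a $36,000 phase-out range, leaving 25,800/36,000 of the credit: $43,560 × 25,800/36,000 = $31,218.
Retirement Saver's Credit: income exceeds $177,100 by $79,300, which is 27 full-or-partial $3,000 increments; reduction = 27 × $20 = $540, leaving $380.
Disability Support Credit: $256,400 is below the $270,100 cutoff, so the full $1,500 applies.
Total: $31,218 + $380 + $1,500 = $33,098.

$33,098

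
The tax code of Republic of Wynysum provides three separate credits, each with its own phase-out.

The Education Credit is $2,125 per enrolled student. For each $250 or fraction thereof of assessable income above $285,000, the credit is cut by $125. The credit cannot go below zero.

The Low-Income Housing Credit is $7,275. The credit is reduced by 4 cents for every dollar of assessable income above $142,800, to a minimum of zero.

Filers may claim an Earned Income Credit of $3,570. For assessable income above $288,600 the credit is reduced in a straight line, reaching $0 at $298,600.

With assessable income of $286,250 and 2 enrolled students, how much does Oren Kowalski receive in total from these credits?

$8,732

Education Credit: base = 2 × $2,125 = $4,250. income exceeds $285,000 by $1,250, which is 5 full-or-partial $250 increments; reduction = 5 × $125 = $625, leaving $3,625.
Low-Income Housing Credit: 4% of the $143,450 excess over $142,800 is $5,738; credit = $7,275 − $5,738 = $1,537.
Earned Income Credit: $286,250 is at or below the $288,600 threshold, so the full $3,570 applies.
Total: $3,625 + $1,537 + $3,570 = $8,732.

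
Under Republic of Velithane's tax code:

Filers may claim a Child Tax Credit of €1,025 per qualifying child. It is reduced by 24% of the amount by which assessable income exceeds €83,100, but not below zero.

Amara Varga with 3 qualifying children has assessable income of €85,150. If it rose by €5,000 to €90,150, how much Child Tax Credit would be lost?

At €85,150 — base = 3 × €1,025 = €3,075. 24% of the €2,050 excess over €83,100 is €492; credit = €3,075 − €492 = €2,583.
At €90,150 — base = 3 × €1,025 = €3,075. 24% of the €7,050 excess over €83,100 is €1,692; credit = €3,075 − €1,692 = €1,383.
Lost: €2,583 − €1,383 = €1,200.

€1,200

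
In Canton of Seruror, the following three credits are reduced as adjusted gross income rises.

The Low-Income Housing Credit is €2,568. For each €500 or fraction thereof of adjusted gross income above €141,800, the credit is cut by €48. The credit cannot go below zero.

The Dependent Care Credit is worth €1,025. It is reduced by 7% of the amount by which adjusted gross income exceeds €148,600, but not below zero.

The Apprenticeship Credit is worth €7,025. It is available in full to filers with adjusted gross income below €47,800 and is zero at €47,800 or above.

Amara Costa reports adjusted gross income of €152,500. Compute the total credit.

€2,264

Low-Income Housing Credit: income exceeds €141,800 by €10,700, which is 22 full-or-partial €500 increments; reduction = 22 × €48 = €1,056, leaving €1,512.
Dependent Care Credit: 7% of the €3,900 excess over €148,600 is €273; credit = €1,025 − €273 = €752.
Apprenticeship Credit: €152,500 meets or exceeds the €47,800 cutoff, so the credit is €0.
Total: €1,512 + €752 + €0 = €2,264.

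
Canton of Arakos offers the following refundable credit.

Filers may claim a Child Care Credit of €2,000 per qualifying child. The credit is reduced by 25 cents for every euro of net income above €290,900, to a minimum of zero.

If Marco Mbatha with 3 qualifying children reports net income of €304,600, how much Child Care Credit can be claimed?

Child Care Credit: base = 3 × €2,000 = €6,000. 25% of the €13,700 excess over €290,900 is €3,425; credit = €6,000 − €3,425 = €2,575.

€2,575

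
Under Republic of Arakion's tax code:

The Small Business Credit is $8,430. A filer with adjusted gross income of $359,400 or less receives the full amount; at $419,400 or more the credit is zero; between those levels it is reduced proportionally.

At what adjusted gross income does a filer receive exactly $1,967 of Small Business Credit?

$1,967 is 1,967/8,430 of the full $8,430, so 6,463/8,430 of the $60,000 range has been used: income = $359,400 + $60,000 × 6,463/8,430 = $405,400.

$405,400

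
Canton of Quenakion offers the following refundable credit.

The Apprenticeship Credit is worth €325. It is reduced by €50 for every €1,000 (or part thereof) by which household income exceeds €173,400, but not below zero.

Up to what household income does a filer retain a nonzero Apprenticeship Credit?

€179,400

After 6 increments the reduction is 6 × €50 = €300, leaving €25; one more increment wipes it out. Increment 6 ends at excess 6 × €1,000 = €6,000, so the highest qualifying income is €173,400 + €6,000 = €179,400.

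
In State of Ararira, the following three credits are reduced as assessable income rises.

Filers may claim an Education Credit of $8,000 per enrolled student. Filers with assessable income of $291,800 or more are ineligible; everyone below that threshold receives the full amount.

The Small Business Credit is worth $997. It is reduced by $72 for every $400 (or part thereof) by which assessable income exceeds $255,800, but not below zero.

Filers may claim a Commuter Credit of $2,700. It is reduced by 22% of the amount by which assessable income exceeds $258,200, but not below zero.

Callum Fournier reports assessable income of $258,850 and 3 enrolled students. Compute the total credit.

$26,978

Education Credit: base = 3 × $8,000 = $24,000. $258,850 is below the $291,800 cutoff, so the full $24,000 applies.
Small Business Credit: income exceeds $255,800 by $3,050, which is 8 full-or-partial $400 increments; reduction = 8 × $72 = $576, leaving $421.
Commuter Credit: 22% of the $650 excess over $258,200 is $143; credit = $2,700 − $143 = $2,557.
Total: $24,000 + $421 + $2,557 = $26,978.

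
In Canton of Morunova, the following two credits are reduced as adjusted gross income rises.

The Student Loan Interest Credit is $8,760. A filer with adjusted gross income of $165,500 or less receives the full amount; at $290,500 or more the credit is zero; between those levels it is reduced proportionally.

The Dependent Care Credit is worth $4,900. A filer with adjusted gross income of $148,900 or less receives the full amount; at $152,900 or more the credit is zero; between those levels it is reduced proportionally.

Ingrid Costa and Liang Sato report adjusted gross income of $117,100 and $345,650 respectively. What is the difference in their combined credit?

$13,660

Ingrid ($117,100): Student Loan Interest Credit: $117,100 is at or below the $165,500 threshold, so the full $8,760 applies. Dependent Care Credit: $117,100 is at or below the $148,900 threshold, so the full $4,900 applies. total $8,760 + $4,900 = $13,660
Liang ($345,650): Student Loan Interest Credit: $345,650 is at or above $290,500, so the credit is $0. Dependent Care Credit: $345,650 is at or above $152,900, so the credit is $0. total $0 + $0 = $0
Difference: |$13,660 − $0| = $13,660.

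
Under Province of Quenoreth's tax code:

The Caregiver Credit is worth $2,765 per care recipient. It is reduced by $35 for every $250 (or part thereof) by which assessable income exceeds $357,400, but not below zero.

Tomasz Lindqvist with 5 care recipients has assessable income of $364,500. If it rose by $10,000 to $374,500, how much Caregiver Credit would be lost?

At $364,500 — base = 5 × $2,765 = $13,825. income exceeds $357,400 by $7,100, which is 29 full-or-partial $250 increments; reduction = 29 × $35 = $1,015, leaving $12,810.
At $374,500 — base = 5 × $2,765 = $13,825. income exceeds $357,400 by $17,100, which is 69 full-or-partial $250 increments; reduction = 69 × $35 = $2,415, leaving $11,410.
Lost: $12,810 − $11,410 = $1,400.

$1,400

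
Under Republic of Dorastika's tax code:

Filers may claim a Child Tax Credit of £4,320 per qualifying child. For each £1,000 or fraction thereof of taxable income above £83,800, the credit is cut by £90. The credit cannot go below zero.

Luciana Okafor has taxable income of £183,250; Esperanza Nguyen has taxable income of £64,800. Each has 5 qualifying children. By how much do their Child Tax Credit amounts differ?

Luciana (£183,250): Child Tax Credit: base = 5 × £4,320 = £21,600. income exceeds £83,800 by £99,450, which is 100 full-or-partial £1,000 increments; reduction = 100 × £90 = £9,000, leaving £12,600.
Esperanza (£64,800): Child Tax Credit: base = 5 × £4,320 = £21,600. £64,800 is at or below the £83,800 threshold, so the full £21,600 applies.
Difference: |£12,600 − £21,600| = £9,000.

£9,000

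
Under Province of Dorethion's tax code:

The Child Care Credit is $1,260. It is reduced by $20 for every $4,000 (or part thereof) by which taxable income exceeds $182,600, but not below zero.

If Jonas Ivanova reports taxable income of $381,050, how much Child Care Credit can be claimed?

Child Care Credit: income exceeds $182,600 by $198,450, which is 50 full-or-partial $4,000 increments; reduction = 50 × $20 = $1,000, leaving $260.

$260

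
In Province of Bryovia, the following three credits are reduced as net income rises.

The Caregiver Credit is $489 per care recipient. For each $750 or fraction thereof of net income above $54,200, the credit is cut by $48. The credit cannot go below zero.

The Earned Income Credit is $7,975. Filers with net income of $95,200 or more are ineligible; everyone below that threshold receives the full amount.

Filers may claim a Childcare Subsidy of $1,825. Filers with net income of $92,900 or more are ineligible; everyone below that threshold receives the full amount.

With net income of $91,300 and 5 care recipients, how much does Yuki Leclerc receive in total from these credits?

Caregiver Credit: base = 5 × $489 = $2,445. income exceeds $54,200 by $37,100, which is 50 full-or-partial $750 increments; reduction = 50 × $48 = $2,400, leaving $45.
Earned Income Credit: $91,300 is below the $95,200 cutoff, so the full $7,975 applies.
Childcare Subsidy: $91,300 is below the $92,900 cutoff, so the full $1,825 applies.
Total: $45 + $7,975 + $1,825 = $9,845.

$9,845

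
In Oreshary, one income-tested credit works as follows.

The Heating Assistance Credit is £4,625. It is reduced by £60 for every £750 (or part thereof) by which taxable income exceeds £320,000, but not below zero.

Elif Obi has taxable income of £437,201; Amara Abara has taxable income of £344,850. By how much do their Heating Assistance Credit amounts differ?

Elif (£437,201): Heating Assistance Credit: income exceeds £320,000 by £117,201 → 157 increments × £60 = £9,420 ≥ base, so the credit is £0.
Amara (£344,850): Heating Assistance Credit: income exceeds £320,000 by £24,850, which is 34 full-or-partial £750 increments; reduction = 34 × £60 = £2,040, leaving £2,585.
Difference: |£0 − £2,585| = £2,585.

£2,585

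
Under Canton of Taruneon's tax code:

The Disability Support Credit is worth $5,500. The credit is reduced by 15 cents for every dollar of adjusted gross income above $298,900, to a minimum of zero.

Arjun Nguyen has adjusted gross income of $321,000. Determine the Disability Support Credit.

Disability Support Credit: 15% of the $22,100 excess over $298,900 is $3,315; credit = $5,500 − $3,315 = $2,185.

$2,185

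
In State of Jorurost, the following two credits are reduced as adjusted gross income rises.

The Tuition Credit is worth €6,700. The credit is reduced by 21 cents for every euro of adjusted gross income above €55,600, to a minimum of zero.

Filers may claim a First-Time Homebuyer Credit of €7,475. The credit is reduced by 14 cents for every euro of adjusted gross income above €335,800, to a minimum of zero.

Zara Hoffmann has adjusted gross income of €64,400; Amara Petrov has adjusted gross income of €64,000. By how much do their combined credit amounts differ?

€84

Zara (€64,400): Tuition Credit: 21% of the €8,800 excess over €55,600 is €1,848; credit = €6,700 − €1,848 = €4,852. First-Time Homebuyer Credit: €64,400 is at or below the €335,800 threshold, so the full €7,475 applies. total €4,852 + €7,475 = €12,327
Amara (€64,000): Tuition Credit: 21% of the €8,400 excess over €55,600 is €1,764; credit = €6,700 − €1,764 = €4,936. First-Time Homebuyer Credit: €64,000 is at or below the €335,800 threshold, so the full €7,475 applies. total €4,936 + €7,475 = €12,411
Difference: |€12,327 − €12,411| = €84.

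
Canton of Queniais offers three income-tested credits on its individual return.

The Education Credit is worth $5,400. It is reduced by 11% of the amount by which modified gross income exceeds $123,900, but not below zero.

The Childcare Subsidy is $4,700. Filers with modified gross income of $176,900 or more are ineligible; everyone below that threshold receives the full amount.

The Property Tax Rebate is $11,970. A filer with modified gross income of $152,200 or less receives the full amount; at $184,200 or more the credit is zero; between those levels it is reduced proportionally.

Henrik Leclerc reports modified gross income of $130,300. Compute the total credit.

Education Credit: 11% of the $6,400 excess over $123,900 is $704; credit = $5,400 − $704 = $4,696.
Childcare Subsidy: $130,300 is below the $176,900 cutoff, so the full $4,700 applies.
Property Tax Rebate: $130,300 is at or below the $152,200 threshold, so the full $11,970 applies.
Total: $4,696 + $4,700 + $11,970 = $21,366.

$21,366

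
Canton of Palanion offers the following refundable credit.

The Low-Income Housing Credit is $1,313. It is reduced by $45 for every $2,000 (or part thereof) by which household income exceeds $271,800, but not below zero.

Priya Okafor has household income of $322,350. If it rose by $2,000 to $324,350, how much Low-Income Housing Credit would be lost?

$45

At $322,350 — income exceeds $271,800 by $50,550, which is 26 full-or-partial $2,000 increments; reduction = 26 × $45 = $1,170, leaving $143.
At $324,350 — income exceeds $271,800 by $52,550, which is 27 full-or-partial $2,000 increments; reduction = 27 × $45 = $1,215, leaving $98.
Lost: $143 − $98 = $45.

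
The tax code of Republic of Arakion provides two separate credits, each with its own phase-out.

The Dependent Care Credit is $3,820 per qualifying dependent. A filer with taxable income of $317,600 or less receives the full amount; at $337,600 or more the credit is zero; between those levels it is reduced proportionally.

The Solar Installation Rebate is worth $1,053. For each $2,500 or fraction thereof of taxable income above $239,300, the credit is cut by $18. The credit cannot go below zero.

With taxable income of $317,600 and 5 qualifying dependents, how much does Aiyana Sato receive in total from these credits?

$19,577

Dependent Care Credit: base = 5 × $3,820 = $19,100. $317,600 is at or below the $317,600 threshold, so the full $19,100 applies.
Solar Installation Rebate: income exceeds $239,300 by $78,300, which is 32 full-or-partial $2,500 increments; reduction = 32 × $18 = $576, leaving $477.
Total: $19,100 + $477 = $19,577.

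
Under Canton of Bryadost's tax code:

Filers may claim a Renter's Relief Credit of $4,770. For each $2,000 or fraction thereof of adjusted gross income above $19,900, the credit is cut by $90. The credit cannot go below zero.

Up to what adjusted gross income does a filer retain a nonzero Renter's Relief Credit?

$123,900

After 52 increments the reduction is 52 × $90 = $4,680, leaving $90; one more increment wipes it out. Increment 52 ends at excess 52 × $2,000 = $104,000, so the highest qualifying income is $19,900 + $104,000 = $123,900.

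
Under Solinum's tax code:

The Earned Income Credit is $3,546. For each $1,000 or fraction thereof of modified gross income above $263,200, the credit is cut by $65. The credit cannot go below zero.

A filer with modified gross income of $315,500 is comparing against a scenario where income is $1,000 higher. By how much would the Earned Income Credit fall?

At $315,500 — income exceeds $263,200 by $52,300, which is 53 full-or-partial $1,000 increments; reduction = 53 × $65 = $3,445, leaving $101.
At $316,500 — income exceeds $263,200 by $53,300, which is 54 full-or-partial $1,000 increments; reduction = 54 × $65 = $3,510, leaving $36.
Lost: $101 − $36 = $65.

$65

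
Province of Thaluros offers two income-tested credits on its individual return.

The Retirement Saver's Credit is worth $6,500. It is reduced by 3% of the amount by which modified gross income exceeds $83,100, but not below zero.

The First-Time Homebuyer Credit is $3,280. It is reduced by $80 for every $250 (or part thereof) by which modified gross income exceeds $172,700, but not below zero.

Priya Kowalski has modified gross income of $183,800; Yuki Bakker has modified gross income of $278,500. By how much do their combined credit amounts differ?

$2,841

Priya ($183,800): Retirement Saver's Credit: 3% of the $100,700 excess over $83,100 is $3,021; credit = $6,500 − $3,021 = $3,479. First-Time Homebuyer Credit: income exceeds $172,700 by $11,100 → 45 increments × $80 = $3,600 ≥ base, so the credit is $0. total $3,479 + $0 = $3,479
Yuki ($278,500): Retirement Saver's Credit: 3% of the $195,400 excess over $83,100 is $5,862; credit = $6,500 − $5,862 = $638. First-Time Homebuyer Credit: income exceeds $172,700 by $105,800 → 424 increments × $80 = $33,920 ≥ base, so the credit is $0. total $638 + $0 = $638
Difference: |$3,479 − $638| = $2,841.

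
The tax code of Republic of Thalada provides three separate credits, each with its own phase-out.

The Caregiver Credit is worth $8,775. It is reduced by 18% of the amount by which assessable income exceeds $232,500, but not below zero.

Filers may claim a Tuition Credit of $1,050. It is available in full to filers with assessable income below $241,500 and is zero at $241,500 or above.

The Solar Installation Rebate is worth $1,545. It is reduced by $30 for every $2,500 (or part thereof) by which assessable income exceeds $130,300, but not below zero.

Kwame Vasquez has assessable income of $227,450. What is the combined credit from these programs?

$10,200

Caregiver Credit: $227,450 is at or below the $232,500 threshold, so the full $8,775 applies.
Tuition Credit: $227,450 is below the $241,500 cutoff, so the full $1,050 applies.
Solar Installation Rebate: income exceeds $130,300 by $97,150, which is 39 full-or-partial $2,500 increments; reduction = 39 × $30 = $1,170, leaving $375.
Total: $8,775 + $1,050 + $375 = $10,200.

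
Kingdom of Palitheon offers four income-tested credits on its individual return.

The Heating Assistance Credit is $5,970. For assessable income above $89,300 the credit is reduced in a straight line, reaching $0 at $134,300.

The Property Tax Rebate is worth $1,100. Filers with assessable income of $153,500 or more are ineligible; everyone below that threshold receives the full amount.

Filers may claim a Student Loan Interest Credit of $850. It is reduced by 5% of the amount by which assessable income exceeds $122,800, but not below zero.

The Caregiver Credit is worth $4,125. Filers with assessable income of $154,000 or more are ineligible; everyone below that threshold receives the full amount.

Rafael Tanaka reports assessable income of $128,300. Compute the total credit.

Heating Assistance Credit: $128,300 is $39,000 into a $45,000 phase-out range, leaving 6,000/45,000 of the credit: $5,970 × 6,000/45,000 = $796.
Property Tax Rebate: $128,300 is below the $153,500 cutoff, so the full $1,100 applies.
Student Loan Interest Credit: 5% of the $5,500 excess over $122,800 is $275; credit = $850 − $275 = $575.
Caregiver Credit: $128,300 is below the $154,000 cutoff, so the full $4,125 applies.
Total: $796 + $1,100 + $575 + $4,125 = $6,596.

$6,596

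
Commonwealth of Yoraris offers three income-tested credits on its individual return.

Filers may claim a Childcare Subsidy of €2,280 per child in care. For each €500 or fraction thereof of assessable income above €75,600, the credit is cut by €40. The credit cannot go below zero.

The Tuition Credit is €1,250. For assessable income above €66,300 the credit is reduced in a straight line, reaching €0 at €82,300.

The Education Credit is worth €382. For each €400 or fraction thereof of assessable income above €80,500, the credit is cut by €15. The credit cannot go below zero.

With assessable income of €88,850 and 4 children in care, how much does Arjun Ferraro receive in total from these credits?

€8,107

Childcare Subsidy: base = 4 × €2,280 = €9,120. income exceeds €75,600 by €13,250, which is 27 full-or-partial €500 increments; reduction = 27 × €40 = €1,080, leaving €8,040.
Tuition Credit: €88,850 is at or above €82,300, so the credit is €0.
Education Credit: income exceeds €80,500 by €8,350, which is 21 full-or-partial €400 increments; reduction = 21 × €15 = €315, leaving €67.
Total: €8,040 + €0 + €67 = €8,107.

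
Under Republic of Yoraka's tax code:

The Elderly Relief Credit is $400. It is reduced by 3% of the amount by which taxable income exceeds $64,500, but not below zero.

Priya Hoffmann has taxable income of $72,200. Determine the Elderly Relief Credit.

Elderly Relief Credit: 3% of the $7,700 excess over $64,500 is $231; credit = $400 − $231 = $169.

$169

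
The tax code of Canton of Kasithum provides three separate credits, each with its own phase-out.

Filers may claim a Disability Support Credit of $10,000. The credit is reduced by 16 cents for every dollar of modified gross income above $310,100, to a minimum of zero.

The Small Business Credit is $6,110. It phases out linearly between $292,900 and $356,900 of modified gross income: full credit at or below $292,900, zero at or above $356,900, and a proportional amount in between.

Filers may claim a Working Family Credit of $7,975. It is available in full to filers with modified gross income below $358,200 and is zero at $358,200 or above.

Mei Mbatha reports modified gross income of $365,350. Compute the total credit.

Disability Support Credit: 16% of the $55,250 excess over $310,100 is $8,840; credit = $10,000 − $8,840 = $1,160.
Small Business Credit: $365,350 is at or above $356,900, so the credit is $0.
Working Family Credit: $365,350 meets or exceeds the $358,200 cutoff, so the credit is $0.
Total: $1,160 + $0 + $0 = $1,160.

$1,160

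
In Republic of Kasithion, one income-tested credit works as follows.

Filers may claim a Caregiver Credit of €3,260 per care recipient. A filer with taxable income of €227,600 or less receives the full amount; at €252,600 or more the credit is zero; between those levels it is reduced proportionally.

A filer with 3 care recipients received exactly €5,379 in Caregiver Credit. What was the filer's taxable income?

€238,850

Full credit = 3 × €3,260 = €9,780.
€5,379 is 5,379/9,780 of the full €9,780, so 4,401/9,780 of the €25,000 range has been used: income = €227,600 + €25,000 × 4,401/9,780 = €238,850.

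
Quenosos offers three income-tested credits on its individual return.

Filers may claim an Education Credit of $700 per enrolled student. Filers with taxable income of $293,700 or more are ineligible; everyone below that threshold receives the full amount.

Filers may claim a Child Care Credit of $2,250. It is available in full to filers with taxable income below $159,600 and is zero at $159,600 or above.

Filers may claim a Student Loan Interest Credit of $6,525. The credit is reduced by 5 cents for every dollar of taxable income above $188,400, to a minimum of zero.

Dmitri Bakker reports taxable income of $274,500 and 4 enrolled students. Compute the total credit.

$5,020

Education Credit: base = 4 × $700 = $2,800. $274,500 is below the $293,700 cutoff, so the full $2,800 applies.
Child Care Credit: $274,500 meets or exceeds the $159,600 cutoff, so the credit is $0.
Student Loan Interest Credit: 5% of the $86,100 excess over $188,400 is $4,305; credit = $6,525 − $4,305 = $2,220.
Total: $2,800 + $0 + $2,220 = $5,020.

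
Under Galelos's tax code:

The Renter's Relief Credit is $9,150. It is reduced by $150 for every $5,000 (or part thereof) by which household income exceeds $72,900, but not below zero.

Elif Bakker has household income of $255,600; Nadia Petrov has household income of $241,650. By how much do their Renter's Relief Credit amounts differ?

$450

Elif ($255,600): Renter's Relief Credit: income exceeds $72,900 by $182,700, which is 37 full-or-partial $5,000 increments; reduction = 37 × $150 = $5,550, leaving $3,600.
Nadia ($241,650): Renter's Relief Credit: income exceeds $72,900 by $168,750, which is 34 full-or-partial $5,000 increments; reduction = 34 × $150 = $5,100, leaving $4,050.
Difference: |$3,600 − $4,050| = $450.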